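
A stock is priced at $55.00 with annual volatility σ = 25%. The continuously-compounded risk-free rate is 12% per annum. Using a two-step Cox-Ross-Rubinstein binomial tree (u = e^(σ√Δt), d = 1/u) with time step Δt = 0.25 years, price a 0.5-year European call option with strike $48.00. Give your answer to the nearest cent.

$10.61

CRR parameters: u = e^(σ√Δt) = e^(0.25·√0.25) = 1.1331, d = 1/u = 0.8825
Per-period rate: rΔt = 0.12·0.25 = 0.03, so R = e^0.03 = 1.0305
Risk-neutral probability p = (e^0.03 − 0.8825)/(1.1331 − 0.8825) = 0.1480/0.2507 = 0.5903
Terminal stock prices: S_uu = 70.62, S_ud = 55, S_dd = 42.83
Terminal payoffs (S − K): max(22.62, 0) = 22.62, max(7, 0) = 7, max(-5.166, 0) = 0
Node u (S = 62.32): V_u = e^(−0.03)·[0.5903·22.6214 + 0.4097·7.0000] = 15.7418
Node d (S = 48.54): V_d = e^(−0.03)·[0.5903·7.0000 + 0.4097·0.0000] = 4.0099
Node 0 (S = 55): V_0 = e^(−0.03)·[0.5903·15.7418 + 0.4097·4.0099] = 10.6120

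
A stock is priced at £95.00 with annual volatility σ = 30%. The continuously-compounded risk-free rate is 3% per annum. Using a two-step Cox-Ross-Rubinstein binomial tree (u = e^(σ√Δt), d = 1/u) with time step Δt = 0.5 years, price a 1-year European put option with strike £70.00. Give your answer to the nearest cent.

CRR parameters: u = e^(σ√Δt) = e^(0.3·√0.5) = 1.2363, d = 1/u = 0.8089
Per-period rate: rΔt = 0.03·0.5 = 0.015, so R = e^0.015 = 1.0151
Risk-neutral probability p = (e^0.015 − 0.8089)/(1.2363 − 0.8089) = 0.2063/0.4275 = 0.4825
Terminal stock prices: S_uu = 145.2, S_ud = 95, S_dd = 62.15
Terminal payoffs (K − S): max(-75.2, 0) = 0, max(-25, 0) = 0, max(7.846, 0) = 7.846
Node u (S = 117.4): V_u = e^(−0.015)·[0.4825·0.0000 + 0.5175·0.0000] = 0.0000
Node d (S = 76.84): V_d = e^(−0.015)·[0.4825·0.0000 + 0.5175·7.8461] = 3.9998
Node 0 (S = 95): V_0 = e^(−0.015)·[0.4825·0.0000 + 0.5175·3.9998] = 2.0390

£2.04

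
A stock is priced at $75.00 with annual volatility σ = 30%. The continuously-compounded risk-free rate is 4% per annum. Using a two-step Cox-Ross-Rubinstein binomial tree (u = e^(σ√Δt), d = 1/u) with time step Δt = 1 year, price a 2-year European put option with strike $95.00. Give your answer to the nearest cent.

$22.03

CRR parameters: u = e^(σ√Δt) = e^(0.3·√1) = 1.3499, d = 1/u = 0.7408
Per-period rate: rΔt = 0.04·1 = 0.04, so R = e^0.04 = 1.0408
Risk-neutral probability p = (e^0.04 − 0.7408)/(1.3499 − 0.7408) = 0.3000/0.6090 = 0.4926
Terminal stock prices: S_uu = 136.7, S_ud = 75, S_dd = 41.16
Terminal payoffs (K − S): max(-41.66, 0) = 0, max(20, 0) = 20, max(53.84, 0) = 53.84
Node u (S = 101.2): V_u = e^(−0.04)·[0.4926·0.0000 + 0.5074·20.0000] = 9.7507
Node d (S = 55.56): V_d = e^(−0.04)·[0.4926·20.0000 + 0.5074·53.8391] = 35.7136
Node 0 (S = 75): V_0 = e^(−0.04)·[0.4926·9.7507 + 0.5074·35.7136] = 22.0263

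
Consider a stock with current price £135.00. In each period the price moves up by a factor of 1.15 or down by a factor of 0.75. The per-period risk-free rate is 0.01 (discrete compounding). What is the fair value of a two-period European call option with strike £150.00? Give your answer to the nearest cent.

£11.82

Risk-neutral probability p = (1 + 0.01 − 0.75)/(1.15 − 0.75) = 0.2600/0.4000 = 0.6500
Terminal stock prices: S_uu = 178.5, S_ud = 116.4, S_dd = 75.94
Terminal payoffs (S − K): max(28.54, 0) = 28.54, max(-33.56, 0) = 0, max(-74.06, 0) = 0
Node u (S = 155.2): V_u = 1/1.01·[0.6500·28.5375 + 0.3500·0.0000] = 18.3657
Node d (S = 101.2): V_d = 1/1.01·[0.6500·0.0000 + 0.3500·0.0000] = 0.0000
Node 0 (S = 135): V_0 = 1/1.01·[0.6500·18.3657 + 0.3500·0.0000] = 11.8195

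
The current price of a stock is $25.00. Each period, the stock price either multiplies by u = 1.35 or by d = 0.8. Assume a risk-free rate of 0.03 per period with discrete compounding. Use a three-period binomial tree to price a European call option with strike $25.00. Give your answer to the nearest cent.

Risk-neutral probability p = (1 + 0.03 − 0.8)/(1.35 − 0.8) = 0.2300/0.5500 = 0.4182
Terminal stock prices: S_uuu = 61.51, S_uud = 36.45, S_udd = 21.6, S_ddd = 12.8
Terminal payoffs (S − K): max(36.51, 0) = 36.51, max(11.45, 0) = 11.45, max(-3.4, 0) = 0, max(-12.2, 0) = 0
Node uu (S = 45.56): V_uu = 1/1.03·[0.4182·36.5094 + 0.5818·11.4500] = 21.2907
Node ud (S = 27): V_ud = 1/1.03·[0.4182·11.4500 + 0.5818·0.0000] = 4.6487
Node dd (S = 16): V_dd = 1/1.03·[0.4182·0.0000 + 0.5818·0.0000] = 0.0000
Node u (S = 33.75): V_u = 1/1.03·[0.4182·21.2907 + 0.5818·4.6487] = 11.2700
Node d (S = 20): V_d = 1/1.03·[0.4182·4.6487 + 0.5818·0.0000] = 1.8874
Node 0 (S = 25): V_0 = 1/1.03·[0.4182·11.2700 + 0.5818·1.8874] = 5.6418

$5.64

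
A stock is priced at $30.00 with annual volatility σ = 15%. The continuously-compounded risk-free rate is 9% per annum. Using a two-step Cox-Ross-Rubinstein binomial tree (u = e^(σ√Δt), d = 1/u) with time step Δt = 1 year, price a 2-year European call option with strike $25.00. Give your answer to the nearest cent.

$9.24

CRR parameters: u = e^(σ√Δt) = e^(0.15·√1) = 1.1618, d = 1/u = 0.8607
Per-period rate: rΔt = 0.09·1 = 0.09, so R = e^0.09 = 1.0942
Risk-neutral probability p = (e^0.09 − 0.8607)/(1.1618 − 0.8607) = 0.2335/0.3011 = 0.7753
Terminal stock prices: S_uu = 40.5, S_ud = 30, S_dd = 22.22
Terminal payoffs (S − K): max(15.5, 0) = 15.5, max(5, 0) = 5, max(-2.775, 0) = 0
Node u (S = 34.86): V_u = e^(−0.09)·[0.7753·15.4958 + 0.2247·5.0000] = 12.0067
Node d (S = 25.82): V_d = e^(−0.09)·[0.7753·5.0000 + 0.2247·0.0000] = 3.5429
Node 0 (S = 30): V_0 = e^(−0.09)·[0.7753·12.0067 + 0.2247·3.5429] = 9.2353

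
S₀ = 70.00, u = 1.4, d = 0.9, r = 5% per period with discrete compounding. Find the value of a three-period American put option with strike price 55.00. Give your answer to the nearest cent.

1.18

Risk-neutral probability p = (1 + 0.05 − 0.9)/(1.4 − 0.9) = 0.1500/0.5000 = 0.3000
Terminal stock prices: S_uuu = 192.1, S_uud = 123.5, S_udd = 79.38, S_ddd = 51.03
Terminal payoffs (K − S): max(-137.1, 0) = 0, max(-68.48, 0) = 0, max(-24.38, 0) = 0, max(3.97, 0) = 3.97
Node uu (S = 137.2): continuation = 1/1.05·[0.3000·0.0000 + 0.7000·0.0000] = 0.0000; exercise value = 0.0000 ≤ continuation, so V_uu = 0.0000
Node ud (S = 88.2): continuation = 1/1.05·[0.3000·0.0000 + 0.7000·0.0000] = 0.0000; exercise value = 0.0000 ≤ continuation, so V_ud = 0.0000
Node dd (S = 56.7): continuation = 1/1.05·[0.3000·0.0000 + 0.7000·3.9700] = 2.6467; exercise value = 0.0000 ≤ continuation, so V_dd = 2.6467
Node u (S = 98): continuation = 1/1.05·[0.3000·0.0000 + 0.7000·0.0000] = 0.0000; exercise value = 0.0000 ≤ continuation, so V_u = 0.0000
Node d (S = 63): continuation = 1/1.05·[0.3000·0.0000 + 0.7000·2.6467] = 1.7644; exercise value = 0.0000 ≤ continuation, so V_d = 1.7644
Node 0 (S = 70): continuation = 1/1.05·[0.3000·0.0000 + 0.7000·1.7644] = 1.1763; exercise value = 0.0000 ≤ continuation, so V_0 = 1.1763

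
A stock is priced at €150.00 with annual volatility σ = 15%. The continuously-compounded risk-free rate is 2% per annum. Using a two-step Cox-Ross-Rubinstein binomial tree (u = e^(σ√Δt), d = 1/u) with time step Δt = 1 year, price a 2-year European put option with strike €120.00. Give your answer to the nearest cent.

€1.89

CRR parameters: u = e^(σ√Δt) = e^(0.15·√1) = 1.1618, d = 1/u = 0.8607
Per-period rate: rΔt = 0.02·1 = 0.02, so R = e^0.02 = 1.0202
Risk-neutral probability p = (e^0.02 − 0.8607)/(1.1618 − 0.8607) = 0.1595/0.3011 = 0.5297
Terminal stock prices: S_uu = 202.5, S_ud = 150, S_dd = 111.1
Terminal payoffs (K − S): max(-82.48, 0) = 0, max(-30, 0) = 0, max(8.877, 0) = 8.877
Node u (S = 174.3): V_u = e^(−0.02)·[0.5297·0.0000 + 0.4703·0.0000] = 0.0000
Node d (S = 129.1): V_d = e^(−0.02)·[0.5297·0.0000 + 0.4703·8.8773] = 4.0927
Node 0 (S = 150): V_0 = e^(−0.02)·[0.5297·0.0000 + 0.4703·4.0927] = 1.8869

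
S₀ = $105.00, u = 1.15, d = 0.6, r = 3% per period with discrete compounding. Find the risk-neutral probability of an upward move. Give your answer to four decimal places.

Risk-neutral probability p = (1 + 0.03 − 0.6)/(1.15 − 0.6) = 0.4300/0.5500 = 0.7818

p = 0.7818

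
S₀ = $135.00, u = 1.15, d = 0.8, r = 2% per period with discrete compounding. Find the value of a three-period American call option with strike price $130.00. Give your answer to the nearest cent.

Risk-neutral probability p = (1 + 0.02 − 0.8)/(1.15 − 0.8) = 0.2200/0.3500 = 0.6286
Terminal stock prices: S_uuu = 205.3, S_uud = 142.8, S_udd = 99.36, S_ddd = 69.12
Terminal payoffs (S − K): max(75.32, 0) = 75.32, max(12.83, 0) = 12.83, max(-30.64, 0) = 0, max(-60.88, 0) = 0
Node uu (S = 178.5): continuation = 1/1.02·[0.6286·75.3181 + 0.3714·12.8300] = 51.0865; exercise value = 48.5375 ≤ continuation, so V_uu = 51.0865
Node ud (S = 124.2): continuation = 1/1.02·[0.6286·12.8300 + 0.3714·0.0000] = 7.9064; exercise value = 0.0000 ≤ continuation, so V_ud = 7.9064
Node dd (S = 86.4): continuation = 1/1.02·[0.6286·0.0000 + 0.3714·0.0000] = 0.0000; exercise value = 0.0000 ≤ continuation, so V_dd = 0.0000
Node u (S = 155.2): continuation = 1/1.02·[0.6286·51.0865 + 0.3714·7.9064] = 34.3610; exercise value = 25.2500 ≤ continuation, so V_u = 34.3610
Node d (S = 108): continuation = 1/1.02·[0.6286·7.9064 + 0.3714·0.0000] = 4.8723; exercise value = 0.0000 ≤ continuation, so V_d = 4.8723
Node 0 (S = 135): continuation = 1/1.02·[0.6286·34.3610 + 0.3714·4.8723] = 22.9491; exercise value = 5.0000 ≤ continuation, so V_0 = 22.9491

$22.95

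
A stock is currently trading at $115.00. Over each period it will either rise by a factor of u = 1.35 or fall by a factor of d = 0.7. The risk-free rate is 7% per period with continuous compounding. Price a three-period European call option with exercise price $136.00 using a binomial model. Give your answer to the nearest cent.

$26.07

Risk-neutral probability p = (e^0.07 − 0.7)/(1.35 − 0.7) = 0.3725/0.6500 = 0.5731
Terminal stock prices: S_uuu = 282.9, S_uud = 146.7, S_udd = 76.07, S_ddd = 39.44
Terminal payoffs (S − K): max(146.9, 0) = 146.9, max(10.71, 0) = 10.71, max(-59.93, 0) = 0, max(-96.56, 0) = 0
Node uu (S = 209.6): V_uu = e^(−0.07)·[0.5731·146.9431 + 0.4269·10.7113] = 82.7819
Node ud (S = 108.7): V_ud = e^(−0.07)·[0.5731·10.7113 + 0.4269·0.0000] = 5.7235
Node dd (S = 56.35): V_dd = e^(−0.07)·[0.5731·0.0000 + 0.4269·0.0000] = 0.0000
Node u (S = 155.2): V_u = e^(−0.07)·[0.5731·82.7819 + 0.4269·5.7235] = 46.5124
Node d (S = 80.5): V_d = e^(−0.07)·[0.5731·5.7235 + 0.4269·0.0000] = 3.0583
Node 0 (S = 115): V_0 = e^(−0.07)·[0.5731·46.5124 + 0.4269·3.0583] = 26.0710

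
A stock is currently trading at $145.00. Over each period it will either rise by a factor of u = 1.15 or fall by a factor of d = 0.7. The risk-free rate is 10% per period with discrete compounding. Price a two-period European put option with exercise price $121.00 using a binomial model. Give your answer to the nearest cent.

Risk-neutral probability p = (1 + 0.1 − 0.7)/(1.15 − 0.7) = 0.4000/0.4500 = 0.8889
Terminal stock prices: S_uu = 191.8, S_ud = 116.7, S_dd = 71.05
Terminal payoffs (K − S): max(-70.76, 0) = 0, max(4.275, 0) = 4.275, max(49.95, 0) = 49.95
Node u (S = 166.8): V_u = 1/1.1·[0.8889·0.0000 + 0.1111·4.2750] = 0.4318
Node d (S = 101.5): V_d = 1/1.1·[0.8889·4.2750 + 0.1111·49.9500] = 8.5000
Node 0 (S = 145): V_0 = 1/1.1·[0.8889·0.4318 + 0.1111·8.5000] = 1.2075

$1.21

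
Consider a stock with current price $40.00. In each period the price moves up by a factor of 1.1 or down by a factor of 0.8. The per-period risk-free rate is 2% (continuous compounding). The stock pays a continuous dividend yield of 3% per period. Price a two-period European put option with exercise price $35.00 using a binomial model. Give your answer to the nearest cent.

$1.21

Per-period risk-free factor R = e^0.02 = 1.0202; dividend-adjusted growth = e^(0.02−0.03) = 0.9900.
Risk-neutral probability p = (0.9900 − 0.8)/(1.1 − 0.8) = 0.1900/0.3000 = 0.6335
Terminal stock prices: S_uu = 48.4, S_ud = 35.2, S_dd = 25.6
Terminal payoffs (K − S): max(-13.4, 0) = 0, max(-0.2, 0) = 0, max(9.4, 0) = 9.4
Node u (S = 44): V_u = e^(−0.02)·[0.6335·0.0000 + 0.3665·0.0000] = 0.0000
Node d (S = 32): V_d = e^(−0.02)·[0.6335·0.0000 + 0.3665·9.4000] = 3.3769
Node 0 (S = 40): V_0 = e^(−0.02)·[0.6335·0.0000 + 0.3665·3.3769] = 1.2131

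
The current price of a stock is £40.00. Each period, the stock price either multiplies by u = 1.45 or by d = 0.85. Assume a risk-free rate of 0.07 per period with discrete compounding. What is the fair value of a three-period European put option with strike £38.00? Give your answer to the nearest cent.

£2.79

Risk-neutral probability p = (1 + 0.07 − 0.85)/(1.45 − 0.85) = 0.2200/0.6000 = 0.3667
Terminal stock prices: S_uuu = 121.9, S_uud = 71.48, S_udd = 41.9, S_ddd = 24.56
Terminal payoffs (K − S): max(-83.94, 0) = 0, max(-33.48, 0) = 0, max(-3.905, 0) = 0, max(13.44, 0) = 13.44
Node uu (S = 84.1): V_uu = 1/1.07·[0.3667·0.0000 + 0.6333·0.0000] = 0.0000
Node ud (S = 49.3): V_ud = 1/1.07·[0.3667·0.0000 + 0.6333·0.0000] = 0.0000
Node dd (S = 28.9): V_dd = 1/1.07·[0.3667·0.0000 + 0.6333·13.4350] = 7.9522
Node u (S = 58): V_u = 1/1.07·[0.3667·0.0000 + 0.6333·0.0000] = 0.0000
Node d (S = 34): V_d = 1/1.07·[0.3667·0.0000 + 0.6333·7.9522] = 4.7069
Node 0 (S = 40): V_0 = 1/1.07·[0.3667·0.0000 + 0.6333·4.7069] = 2.7860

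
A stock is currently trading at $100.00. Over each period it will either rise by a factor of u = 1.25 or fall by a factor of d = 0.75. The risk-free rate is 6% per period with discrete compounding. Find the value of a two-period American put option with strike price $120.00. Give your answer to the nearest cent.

Risk-neutral probability p = (1 + 0.06 − 0.75)/(1.25 − 0.75) = 0.3100/0.5000 = 0.6200
Terminal stock prices: S_uu = 156.2, S_ud = 93.75, S_dd = 56.25
Terminal payoffs (K − S): max(-36.25, 0) = 0, max(26.25, 0) = 26.25, max(63.75, 0) = 63.75
Node u (S = 125): continuation = 1/1.06·[0.6200·0.0000 + 0.3800·26.2500] = 9.4104; exercise value = 0.0000 ≤ continuation, so V_u = 9.4104
Node d (S = 75): continuation = 1/1.06·[0.6200·26.2500 + 0.3800·63.7500] = 38.2075; exercise value = 45.0000 > continuation, so V_d = 45.0000 (exercise)
Node 0 (S = 100): continuation = 1/1.06·[0.6200·9.4104 + 0.3800·45.0000] = 21.6363; exercise value = 20.0000 ≤ continuation, so V_0 = 21.6363

$21.64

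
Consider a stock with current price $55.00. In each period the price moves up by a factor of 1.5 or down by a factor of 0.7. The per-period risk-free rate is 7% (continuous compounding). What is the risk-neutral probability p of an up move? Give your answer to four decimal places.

p = 0.4656

Risk-neutral probability p = (e^0.07 − 0.7)/(1.5 − 0.7) = 0.3725/0.8000 = 0.4656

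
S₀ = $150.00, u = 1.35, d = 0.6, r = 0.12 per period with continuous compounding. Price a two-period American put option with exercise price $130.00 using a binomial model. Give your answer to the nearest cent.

Risk-neutral probability p = (e^0.12 − 0.6)/(1.35 − 0.6) = 0.5275/0.7500 = 0.7033
Terminal stock prices: S_uu = 273.4, S_ud = 121.5, S_dd = 54
Terminal payoffs (K − S): max(-143.4, 0) = 0, max(8.5, 0) = 8.5, max(76, 0) = 76
Node u (S = 202.5): continuation = e^(−0.12)·[0.7033·0.0000 + 0.2967·8.5000] = 2.2365; exercise value = 0.0000 ≤ continuation, so V_u = 2.2365
Node d (S = 90): continuation = e^(−0.12)·[0.7033·8.5000 + 0.2967·76.0000] = 25.2997; exercise value = 40.0000 > continuation, so V_d = 40.0000 (exercise)
Node 0 (S = 150): continuation = e^(−0.12)·[0.7033·2.2365 + 0.2967·40.0000] = 11.9201; exercise value = 0.0000 ≤ continuation, so V_0 = 11.9201

$11.92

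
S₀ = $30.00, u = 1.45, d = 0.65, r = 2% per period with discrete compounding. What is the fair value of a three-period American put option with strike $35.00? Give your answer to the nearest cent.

$10.39

Risk-neutral probability p = (1 + 0.02 − 0.65)/(1.45 − 0.65) = 0.3700/0.8000 = 0.4625
Terminal stock prices: S_uuu = 91.46, S_uud = 41, S_udd = 18.38, S_ddd = 8.239
Terminal payoffs (K − S): max(-56.46, 0) = 0, max(-5.999, 0) = 0, max(16.62, 0) = 16.62, max(26.76, 0) = 26.76
Node uu (S = 63.08): continuation = 1/1.02·[0.4625·0.0000 + 0.5375·0.0000] = 0.0000; exercise value = 0.0000 ≤ continuation, so V_uu = 0.0000
Node ud (S = 28.28): continuation = 1/1.02·[0.4625·0.0000 + 0.5375·16.6212] = 8.7587; exercise value = 6.7250 ≤ continuation, so V_ud = 8.7587
Node dd (S = 12.68): continuation = 1/1.02·[0.4625·16.6212 + 0.5375·26.7613] = 21.6387; exercise value = 22.3250 > continuation, so V_dd = 22.3250 (exercise)
Node u (S = 43.5): continuation = 1/1.02·[0.4625·0.0000 + 0.5375·8.7587] = 4.6155; exercise value = 0.0000 ≤ continuation, so V_u = 4.6155
Node d (S = 19.5): continuation = 1/1.02·[0.4625·8.7587 + 0.5375·22.3250] = 15.7359; exercise value = 15.5000 ≤ continuation, so V_d = 15.7359
Node 0 (S = 30): continuation = 1/1.02·[0.4625·4.6155 + 0.5375·15.7359] = 10.3850; exercise value = 5.0000 ≤ continuation, so V_0 = 10.3850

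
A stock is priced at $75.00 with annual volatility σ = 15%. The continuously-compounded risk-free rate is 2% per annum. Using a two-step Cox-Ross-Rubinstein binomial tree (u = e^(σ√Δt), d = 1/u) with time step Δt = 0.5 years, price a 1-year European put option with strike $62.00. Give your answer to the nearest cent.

$0.30

CRR parameters: u = e^(σ√Δt) = e^(0.15·√0.5) = 1.1119, d = 1/u = 0.8994
Per-period rate: rΔt = 0.02·0.5 = 0.01, so R = e^0.01 = 1.0101
Risk-neutral probability p = (e^0.01 − 0.8994)/(1.1119 − 0.8994) = 0.1107/0.2125 = 0.5208
Terminal stock prices: S_uu = 92.72, S_ud = 75, S_dd = 60.66
Terminal payoffs (K − S): max(-30.72, 0) = 0, max(-13, 0) = 0, max(1.336, 0) = 1.336
Node u (S = 83.39): V_u = e^(−0.01)·[0.5208·0.0000 + 0.4792·0.0000] = 0.0000
Node d (S = 67.45): V_d = e^(−0.01)·[0.5208·0.0000 + 0.4792·1.3357] = 0.6337
Node 0 (S = 75): V_0 = e^(−0.01)·[0.5208·0.0000 + 0.4792·0.6337] = 0.3006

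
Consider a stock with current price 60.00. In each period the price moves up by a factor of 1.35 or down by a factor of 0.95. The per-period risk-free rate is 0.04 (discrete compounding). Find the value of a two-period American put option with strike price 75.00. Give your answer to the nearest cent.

15.00

Risk-neutral probability p = (1 + 0.04 − 0.95)/(1.35 − 0.95) = 0.0900/0.4000 = 0.2250
Terminal stock prices: S_uu = 109.4, S_ud = 76.95, S_dd = 54.15
Terminal payoffs (K − S): max(-34.35, 0) = 0, max(-1.95, 0) = 0, max(20.85, 0) = 20.85
Node u (S = 81): continuation = 1/1.04·[0.2250·0.0000 + 0.7750·0.0000] = 0.0000; exercise value = 0.0000 ≤ continuation, so V_u = 0.0000
Node d (S = 57): continuation = 1/1.04·[0.2250·0.0000 + 0.7750·20.8500] = 15.5373; exercise value = 18.0000 > continuation, so V_d = 18.0000 (exercise)
Node 0 (S = 60): continuation = 1/1.04·[0.2250·0.0000 + 0.7750·18.0000] = 13.4135; exercise value = 15.0000 > continuation, so V_0 = 15.0000 (exercise)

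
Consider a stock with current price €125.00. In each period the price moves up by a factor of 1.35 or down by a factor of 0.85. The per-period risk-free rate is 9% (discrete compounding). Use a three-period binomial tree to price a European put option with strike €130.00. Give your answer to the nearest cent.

Risk-neutral probability p = (1 + 0.09 − 0.85)/(1.35 − 0.85) = 0.2400/0.5000 = 0.4800
Terminal stock prices: S_uuu = 307.5, S_uud = 193.6, S_udd = 121.9, S_ddd = 76.77
Terminal payoffs (K − S): max(-177.5, 0) = 0, max(-63.64, 0) = 0, max(8.078, 0) = 8.078, max(53.23, 0) = 53.23
Node uu (S = 227.8): V_uu = 1/1.09·[0.4800·0.0000 + 0.5200·0.0000] = 0.0000
Node ud (S = 143.4): V_ud = 1/1.09·[0.4800·0.0000 + 0.5200·8.0781] = 3.8538
Node dd (S = 90.31): V_dd = 1/1.09·[0.4800·8.0781 + 0.5200·53.2344] = 28.9536
Node u (S = 168.8): V_u = 1/1.09·[0.4800·0.0000 + 0.5200·3.8538] = 1.8385
Node d (S = 106.2): V_d = 1/1.09·[0.4800·3.8538 + 0.5200·28.9536] = 15.5098
Node 0 (S = 125): V_0 = 1/1.09·[0.4800·1.8385 + 0.5200·15.5098] = 8.2088

€8.21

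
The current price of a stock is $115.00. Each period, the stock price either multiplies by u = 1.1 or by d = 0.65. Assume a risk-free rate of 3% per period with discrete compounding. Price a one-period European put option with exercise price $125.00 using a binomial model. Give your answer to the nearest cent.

$7.59

Risk-neutral probability p = (1 + 0.03 − 0.65)/(1.1 − 0.65) = 0.3800/0.4500 = 0.8444
Terminal stock prices: S_u = 126.5, S_d = 74.75
Terminal payoffs (K − S): max(-1.5, 0) = 0, max(50.25, 0) = 50.25
Node 0 (S = 115): V_0 = 1/1.03·[0.8444·0.0000 + 0.1556·50.2500] = 7.5890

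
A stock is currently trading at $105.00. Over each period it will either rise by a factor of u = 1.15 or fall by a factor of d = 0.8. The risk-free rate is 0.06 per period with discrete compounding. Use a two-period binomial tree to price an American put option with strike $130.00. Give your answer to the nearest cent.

Risk-neutral probability p = (1 + 0.06 − 0.8)/(1.15 − 0.8) = 0.2600/0.3500 = 0.7429
Terminal stock prices: S_uu = 138.9, S_ud = 96.6, S_dd = 67.2
Terminal payoffs (K − S): max(-8.862, 0) = 0, max(33.4, 0) = 33.4, max(62.8, 0) = 62.8
Node u (S = 120.7): continuation = 1/1.06·[0.7429·0.0000 + 0.2571·33.4000] = 8.1024; exercise value = 9.2500 > continuation, so V_u = 9.2500 (exercise)
Node d (S = 84): continuation = 1/1.06·[0.7429·33.4000 + 0.2571·62.8000] = 38.6415; exercise value = 46.0000 > continuation, so V_d = 46.0000 (exercise)
Node 0 (S = 105): continuation = 1/1.06·[0.7429·9.2500 + 0.2571·46.0000] = 17.6415; exercise value = 25.0000 > continuation, so V_0 = 25.0000 (exercise)

$25.00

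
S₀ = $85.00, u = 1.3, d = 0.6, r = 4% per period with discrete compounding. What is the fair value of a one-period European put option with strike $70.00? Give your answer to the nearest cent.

$6.79

Risk-neutral probability p = (1 + 0.04 − 0.6)/(1.3 − 0.6) = 0.4400/0.7000 = 0.6286
Terminal stock prices: S_u = 110.5, S_d = 51
Terminal payoffs (K − S): max(-40.5, 0) = 0, max(19, 0) = 19
Node 0 (S = 85): V_0 = 1/1.04·[0.6286·0.0000 + 0.3714·19.0000] = 6.7857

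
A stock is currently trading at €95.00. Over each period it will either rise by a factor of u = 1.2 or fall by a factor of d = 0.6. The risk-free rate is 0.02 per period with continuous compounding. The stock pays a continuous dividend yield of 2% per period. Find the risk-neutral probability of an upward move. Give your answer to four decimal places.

Per-period risk-free factor R = e^0.02 = 1.0202; dividend-adjusted growth = e^(0.02−0.02) = 1.0000.
Risk-neutral probability p = (1.0000 − 0.6)/(1.2 − 0.6) = 0.4000/0.6000 = 0.6667

p = 0.6667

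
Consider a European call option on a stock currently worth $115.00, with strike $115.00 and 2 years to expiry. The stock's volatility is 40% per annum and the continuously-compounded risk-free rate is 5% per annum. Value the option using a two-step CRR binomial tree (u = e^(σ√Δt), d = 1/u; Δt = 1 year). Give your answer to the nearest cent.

CRR parameters: u = e^(σ√Δt) = e^(0.4·√1) = 1.4918, d = 1/u = 0.6703
Per-period rate: rΔt = 0.05·1 = 0.05, so R = e^0.05 = 1.0513
Risk-neutral probability p = (e^0.05 − 0.6703)/(1.4918 − 0.6703) = 0.3810/0.8215 = 0.4637
Terminal stock prices: S_uu = 255.9, S_ud = 115, S_dd = 51.67
Terminal payoffs (S − K): max(140.9, 0) = 140.9, max(0, 0) = 0, max(-63.33, 0) = 0
Node u (S = 171.6): V_u = e^(−0.05)·[0.4637·140.9372 + 0.5363·0.0000] = 62.1685
Node d (S = 77.09): V_d = e^(−0.05)·[0.4637·0.0000 + 0.5363·0.0000] = 0.0000
Node 0 (S = 115): V_0 = e^(−0.05)·[0.4637·62.1685 + 0.5363·0.0000] = 27.4230

$27.42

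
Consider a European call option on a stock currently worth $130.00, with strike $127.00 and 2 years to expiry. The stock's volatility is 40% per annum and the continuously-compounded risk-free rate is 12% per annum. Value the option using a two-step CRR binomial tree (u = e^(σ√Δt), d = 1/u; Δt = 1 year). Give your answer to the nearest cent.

CRR parameters: u = e^(σ√Δt) = e^(0.4·√1) = 1.4918, d = 1/u = 0.6703
Per-period rate: rΔt = 0.12·1 = 0.12, so R = e^0.12 = 1.1275
Risk-neutral probability p = (e^0.12 − 0.6703)/(1.4918 − 0.6703) = 0.4572/0.8215 = 0.5565
Terminal stock prices: S_uu = 289.3, S_ud = 130, S_dd = 58.41
Terminal payoffs (S − K): max(162.3, 0) = 162.3, max(3, 0) = 3, max(-68.59, 0) = 0
Node u (S = 193.9): V_u = e^(−0.12)·[0.5565·162.3203 + 0.4435·3.0000] = 81.2983
Node d (S = 87.14): V_d = e^(−0.12)·[0.5565·3.0000 + 0.4435·0.0000] = 1.4807
Node 0 (S = 130): V_0 = e^(−0.12)·[0.5565·81.2983 + 0.4435·1.4807] = 40.7098

$40.71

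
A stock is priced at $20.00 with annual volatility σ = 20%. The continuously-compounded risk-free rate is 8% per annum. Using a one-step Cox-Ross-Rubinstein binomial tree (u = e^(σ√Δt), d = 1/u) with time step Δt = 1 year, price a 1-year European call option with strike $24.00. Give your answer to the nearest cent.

$0.26

CRR parameters: u = e^(σ√Δt) = e^(0.2·√1) = 1.2214, d = 1/u = 0.8187
Per-period rate: rΔt = 0.08·1 = 0.08, so R = e^0.08 = 1.0833
Risk-neutral probability p = (e^0.08 − 0.8187)/(1.2214 − 0.8187) = 0.2646/0.4027 = 0.6570
Terminal stock prices: S_u = 24.43, S_d = 16.37
Terminal payoffs (S − K): max(0.4281, 0) = 0.4281, max(-7.625, 0) = 0
Node 0 (S = 20): V_0 = e^(−0.08)·[0.6570·0.4281 + 0.3430·0.0000] = 0.2596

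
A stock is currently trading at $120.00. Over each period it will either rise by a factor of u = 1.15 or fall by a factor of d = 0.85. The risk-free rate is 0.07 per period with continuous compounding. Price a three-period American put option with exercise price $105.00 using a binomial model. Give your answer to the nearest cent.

Risk-neutral probability p = (e^0.07 − 0.85)/(1.15 − 0.85) = 0.2225/0.3000 = 0.7417
Terminal stock prices: S_uuu = 182.5, S_uud = 134.9, S_udd = 99.7, S_ddd = 73.69
Terminal payoffs (K − S): max(-77.5, 0) = 0, max(-29.89, 0) = 0, max(5.295, 0) = 5.295, max(31.31, 0) = 31.31
Node uu (S = 158.7): continuation = e^(−0.07)·[0.7417·0.0000 + 0.2583·0.0000] = 0.0000; exercise value = 0.0000 ≤ continuation, so V_uu = 0.0000
Node ud (S = 117.3): continuation = e^(−0.07)·[0.7417·0.0000 + 0.2583·5.2950] = 1.2753; exercise value = 0.0000 ≤ continuation, so V_ud = 1.2753
Node dd (S = 86.7): continuation = e^(−0.07)·[0.7417·5.2950 + 0.2583·31.3050] = 11.2014; exercise value = 18.3000 > continuation, so V_dd = 18.3000 (exercise)
Node u (S = 138): continuation = e^(−0.07)·[0.7417·0.0000 + 0.2583·1.2753] = 0.3071; exercise value = 0.0000 ≤ continuation, so V_u = 0.3071
Node d (S = 102): continuation = e^(−0.07)·[0.7417·1.2753 + 0.2583·18.3000] = 5.2893; exercise value = 3.0000 ≤ continuation, so V_d = 5.2893
Node 0 (S = 120): continuation = e^(−0.07)·[0.7417·0.3071 + 0.2583·5.2893] = 1.4863; exercise value = 0.0000 ≤ continuation, so V_0 = 1.4863

$1.49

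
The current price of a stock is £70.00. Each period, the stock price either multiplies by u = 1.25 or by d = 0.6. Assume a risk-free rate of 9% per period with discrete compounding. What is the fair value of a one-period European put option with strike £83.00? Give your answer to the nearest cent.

£9.26

Risk-neutral probability p = (1 + 0.09 − 0.6)/(1.25 − 0.6) = 0.4900/0.6500 = 0.7538
Terminal stock prices: S_u = 87.5, S_d = 42
Terminal payoffs (K − S): max(-4.5, 0) = 0, max(41, 0) = 41
Node 0 (S = 70): V_0 = 1/1.09·[0.7538·0.0000 + 0.2462·41.0000] = 9.2590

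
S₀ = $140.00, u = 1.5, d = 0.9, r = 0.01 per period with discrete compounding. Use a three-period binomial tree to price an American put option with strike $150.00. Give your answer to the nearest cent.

$25.34

Risk-neutral probability p = (1 + 0.01 − 0.9)/(1.5 − 0.9) = 0.1100/0.6000 = 0.1833
Terminal stock prices: S_uuu = 472.5, S_uud = 283.5, S_udd = 170.1, S_ddd = 102.1
Terminal payoffs (K − S): max(-322.5, 0) = 0, max(-133.5, 0) = 0, max(-20.1, 0) = 0, max(47.94, 0) = 47.94
Node uu (S = 315): continuation = 1/1.01·[0.1833·0.0000 + 0.8167·0.0000] = 0.0000; exercise value = 0.0000 ≤ continuation, so V_uu = 0.0000
Node ud (S = 189): continuation = 1/1.01·[0.1833·0.0000 + 0.8167·0.0000] = 0.0000; exercise value = 0.0000 ≤ continuation, so V_ud = 0.0000
Node dd (S = 113.4): continuation = 1/1.01·[0.1833·0.0000 + 0.8167·47.9400] = 38.7634; exercise value = 36.6000 ≤ continuation, so V_dd = 38.7634
Node u (S = 210): continuation = 1/1.01·[0.1833·0.0000 + 0.8167·0.0000] = 0.0000; exercise value = 0.0000 ≤ continuation, so V_u = 0.0000
Node d (S = 126): continuation = 1/1.01·[0.1833·0.0000 + 0.8167·38.7634] = 31.3433; exercise value = 24.0000 ≤ continuation, so V_d = 31.3433
Node 0 (S = 140): continuation = 1/1.01·[0.1833·0.0000 + 0.8167·31.3433] = 25.3436; exercise value = 10.0000 ≤ continuation, so V_0 = 25.3436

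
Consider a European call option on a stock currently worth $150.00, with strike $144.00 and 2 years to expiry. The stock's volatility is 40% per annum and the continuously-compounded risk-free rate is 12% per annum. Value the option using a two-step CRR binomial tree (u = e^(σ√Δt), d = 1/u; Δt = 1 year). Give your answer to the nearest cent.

CRR parameters: u = e^(σ√Δt) = e^(0.4·√1) = 1.4918, d = 1/u = 0.6703
Per-period rate: rΔt = 0.12·1 = 0.12, so R = e^0.12 = 1.1275
Risk-neutral probability p = (e^0.12 − 0.6703)/(1.4918 − 0.6703) = 0.4572/0.8215 = 0.5565
Terminal stock prices: S_uu = 333.8, S_ud = 150, S_dd = 67.4
Terminal payoffs (S − K): max(189.8, 0) = 189.8, max(6, 0) = 6, max(-76.6, 0) = 0
Node u (S = 223.8): V_u = e^(−0.12)·[0.5565·189.8311 + 0.4435·6.0000] = 96.0572
Node d (S = 100.5): V_d = e^(−0.12)·[0.5565·6.0000 + 0.4435·0.0000] = 2.9615
Node 0 (S = 150): V_0 = e^(−0.12)·[0.5565·96.0572 + 0.4435·2.9615] = 48.5769

$48.58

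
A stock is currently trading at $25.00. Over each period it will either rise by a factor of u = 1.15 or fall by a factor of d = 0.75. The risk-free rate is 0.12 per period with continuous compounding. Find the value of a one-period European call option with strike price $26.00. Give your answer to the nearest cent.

$2.30

Risk-neutral probability p = (e^0.12 − 0.75)/(1.15 − 0.75) = 0.3775/0.4000 = 0.9437
Terminal stock prices: S_u = 28.75, S_d = 18.75
Terminal payoffs (S − K): max(2.75, 0) = 2.75, max(-7.25, 0) = 0
Node 0 (S = 25): V_0 = e^(−0.12)·[0.9437·2.7500 + 0.0563·0.0000] = 2.3018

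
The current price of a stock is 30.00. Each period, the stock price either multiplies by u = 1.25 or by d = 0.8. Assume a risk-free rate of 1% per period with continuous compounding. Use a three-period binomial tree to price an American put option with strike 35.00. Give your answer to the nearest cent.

7.24

Risk-neutral probability p = (e^0.01 − 0.8)/(1.25 − 0.8) = 0.2101/0.4500 = 0.4668
Terminal stock prices: S_uuu = 58.59, S_uud = 37.5, S_udd = 24, S_ddd = 15.36
Terminal payoffs (K − S): max(-23.59, 0) = 0, max(-2.5, 0) = 0, max(11, 0) = 11, max(19.64, 0) = 19.64
Node uu (S = 46.88): continuation = e^(−0.01)·[0.4668·0.0000 + 0.5332·0.0000] = 0.0000; exercise value = 0.0000 ≤ continuation, so V_uu = 0.0000
Node ud (S = 30): continuation = e^(−0.01)·[0.4668·0.0000 + 0.5332·11.0000] = 5.8071; exercise value = 5.0000 ≤ continuation, so V_ud = 5.8071
Node dd (S = 19.2): continuation = e^(−0.01)·[0.4668·11.0000 + 0.5332·19.6400] = 15.4517; exercise value = 15.8000 > continuation, so V_dd = 15.8000 (exercise)
Node u (S = 37.5): continuation = e^(−0.01)·[0.4668·0.0000 + 0.5332·5.8071] = 3.0657; exercise value = 0.0000 ≤ continuation, so V_u = 3.0657
Node d (S = 24): continuation = e^(−0.01)·[0.4668·5.8071 + 0.5332·15.8000] = 11.0247; exercise value = 11.0000 ≤ continuation, so V_d = 11.0247
Node 0 (S = 30): continuation = e^(−0.01)·[0.4668·3.0657 + 0.5332·11.0247] = 7.2369; exercise value = 5.0000 ≤ continuation, so V_0 = 7.2369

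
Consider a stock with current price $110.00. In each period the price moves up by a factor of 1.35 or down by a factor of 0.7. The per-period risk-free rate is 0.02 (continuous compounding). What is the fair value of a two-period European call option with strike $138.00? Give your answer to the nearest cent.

$14.57

Risk-neutral probability p = (e^0.02 − 0.7)/(1.35 − 0.7) = 0.3202/0.6500 = 0.4926
Terminal stock prices: S_uu = 200.5, S_ud = 103.9, S_dd = 53.9
Terminal payoffs (S − K): max(62.48, 0) = 62.48, max(-34.05, 0) = 0, max(-84.1, 0) = 0
Node u (S = 148.5): V_u = e^(−0.02)·[0.4926·62.4750 + 0.5074·0.0000] = 30.1669
Node d (S = 77): V_d = e^(−0.02)·[0.4926·0.0000 + 0.5074·0.0000] = 0.0000
Node 0 (S = 110): V_0 = e^(−0.02)·[0.4926·30.1669 + 0.5074·0.0000] = 14.5665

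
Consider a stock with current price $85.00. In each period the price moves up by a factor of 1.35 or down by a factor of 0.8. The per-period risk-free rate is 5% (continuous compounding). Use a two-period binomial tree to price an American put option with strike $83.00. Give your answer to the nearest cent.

$7.75

Risk-neutral probability p = (e^0.05 − 0.8)/(1.35 − 0.8) = 0.2513/0.5500 = 0.4569
Terminal stock prices: S_uu = 154.9, S_ud = 91.8, S_dd = 54.4
Terminal payoffs (K − S): max(-71.91, 0) = 0, max(-8.8, 0) = 0, max(28.6, 0) = 28.6
Node u (S = 114.8): continuation = e^(−0.05)·[0.4569·0.0000 + 0.5431·0.0000] = 0.0000; exercise value = 0.0000 ≤ continuation, so V_u = 0.0000
Node d (S = 68): continuation = e^(−0.05)·[0.4569·0.0000 + 0.5431·28.6000] = 14.7763; exercise value = 15.0000 > continuation, so V_d = 15.0000 (exercise)
Node 0 (S = 85): continuation = e^(−0.05)·[0.4569·0.0000 + 0.5431·15.0000] = 7.7498; exercise value = 0.0000 ≤ continuation, so V_0 = 7.7498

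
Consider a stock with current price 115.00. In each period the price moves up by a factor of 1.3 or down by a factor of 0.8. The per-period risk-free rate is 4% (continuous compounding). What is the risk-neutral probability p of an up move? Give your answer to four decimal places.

Risk-neutral probability p = (e^0.04 − 0.8)/(1.3 − 0.8) = 0.2408/0.5000 = 0.4816

p = 0.4816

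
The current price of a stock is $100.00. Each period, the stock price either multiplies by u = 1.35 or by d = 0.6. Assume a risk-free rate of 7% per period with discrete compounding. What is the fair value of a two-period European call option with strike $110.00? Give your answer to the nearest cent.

Risk-neutral probability p = (1 + 0.07 − 0.6)/(1.35 − 0.6) = 0.4700/0.7500 = 0.6267
Terminal stock prices: S_uu = 182.3, S_ud = 81, S_dd = 36
Terminal payoffs (S − K): max(72.25, 0) = 72.25, max(-29, 0) = 0, max(-74, 0) = 0
Node u (S = 135): V_u = 1/1.07·[0.6267·72.2500 + 0.3733·0.0000] = 42.3146
Node d (S = 60): V_d = 1/1.07·[0.6267·0.0000 + 0.3733·0.0000] = 0.0000
Node 0 (S = 100): V_0 = 1/1.07·[0.6267·42.3146 + 0.3733·0.0000] = 24.7824

$24.78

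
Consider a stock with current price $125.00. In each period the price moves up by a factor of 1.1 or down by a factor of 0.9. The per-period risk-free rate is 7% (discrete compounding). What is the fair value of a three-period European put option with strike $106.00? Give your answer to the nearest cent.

Risk-neutral probability p = (1 + 0.07 − 0.9)/(1.1 − 0.9) = 0.1700/0.2000 = 0.8500
Terminal stock prices: S_uuu = 166.4, S_uud = 136.1, S_udd = 111.4, S_ddd = 91.13
Terminal payoffs (K − S): max(-60.38, 0) = 0, max(-30.13, 0) = 0, max(-5.375, 0) = 0, max(14.87, 0) = 14.87
Node uu (S = 151.3): V_uu = 1/1.07·[0.8500·0.0000 + 0.1500·0.0000] = 0.0000
Node ud (S = 123.8): V_ud = 1/1.07·[0.8500·0.0000 + 0.1500·0.0000] = 0.0000
Node dd (S = 101.2): V_dd = 1/1.07·[0.8500·0.0000 + 0.1500·14.8750] = 2.0853
Node u (S = 137.5): V_u = 1/1.07·[0.8500·0.0000 + 0.1500·0.0000] = 0.0000
Node d (S = 112.5): V_d = 1/1.07·[0.8500·0.0000 + 0.1500·2.0853] = 0.2923
Node 0 (S = 125): V_0 = 1/1.07·[0.8500·0.0000 + 0.1500·0.2923] = 0.0410

$0.04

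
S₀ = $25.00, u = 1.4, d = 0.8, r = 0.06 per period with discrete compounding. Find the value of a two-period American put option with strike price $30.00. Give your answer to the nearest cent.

Risk-neutral probability p = (1 + 0.06 − 0.8)/(1.4 − 0.8) = 0.2600/0.6000 = 0.4333
Terminal stock prices: S_uu = 49, S_ud = 28, S_dd = 16
Terminal payoffs (K − S): max(-19, 0) = 0, max(2, 0) = 2, max(14, 0) = 14
Node u (S = 35): continuation = 1/1.06·[0.4333·0.0000 + 0.5667·2.0000] = 1.0692; exercise value = 0.0000 ≤ continuation, so V_u = 1.0692
Node d (S = 20): continuation = 1/1.06·[0.4333·2.0000 + 0.5667·14.0000] = 8.3019; exercise value = 10.0000 > continuation, so V_d = 10.0000 (exercise)
Node 0 (S = 25): continuation = 1/1.06·[0.4333·1.0692 + 0.5667·10.0000] = 5.7830; exercise value = 5.0000 ≤ continuation, so V_0 = 5.7830

$5.78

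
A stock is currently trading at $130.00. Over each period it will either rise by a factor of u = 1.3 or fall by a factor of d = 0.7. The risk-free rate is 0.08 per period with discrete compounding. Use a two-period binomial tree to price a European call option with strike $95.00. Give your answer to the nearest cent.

Risk-neutral probability p = (1 + 0.08 − 0.7)/(1.3 − 0.7) = 0.3800/0.6000 = 0.6333
Terminal stock prices: S_uu = 219.7, S_ud = 118.3, S_dd = 63.7
Terminal payoffs (S − K): max(124.7, 0) = 124.7, max(23.3, 0) = 23.3, max(-31.3, 0) = 0
Node u (S = 169): V_u = 1/1.08·[0.6333·124.7000 + 0.3667·23.3000] = 81.0370
Node d (S = 91): V_d = 1/1.08·[0.6333·23.3000 + 0.3667·0.0000] = 13.6636
Node 0 (S = 130): V_0 = 1/1.08·[0.6333·81.0370 + 0.3667·13.6636] = 52.1606

$52.16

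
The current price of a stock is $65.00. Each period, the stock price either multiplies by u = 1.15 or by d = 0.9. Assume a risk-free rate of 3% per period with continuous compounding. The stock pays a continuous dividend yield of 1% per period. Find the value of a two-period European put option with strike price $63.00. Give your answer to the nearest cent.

Per-period risk-free factor R = e^0.03 = 1.0305; dividend-adjusted growth = e^(0.03−0.01) = 1.0202.
Risk-neutral probability p = (1.0202 − 0.9)/(1.15 − 0.9) = 0.1202/0.2500 = 0.4808
Terminal stock prices: S_uu = 85.96, S_ud = 67.28, S_dd = 52.65
Terminal payoffs (K − S): max(-22.96, 0) = 0, max(-4.275, 0) = 0, max(10.35, 0) = 10.35
Node u (S = 74.75): V_u = e^(−0.03)·[0.4808·0.0000 + 0.5192·0.0000] = 0.0000
Node d (S = 58.5): V_d = e^(−0.03)·[0.4808·0.0000 + 0.5192·10.3500] = 5.2148
Node 0 (S = 65): V_0 = e^(−0.03)·[0.4808·0.0000 + 0.5192·5.2148] = 2.6275

$2.63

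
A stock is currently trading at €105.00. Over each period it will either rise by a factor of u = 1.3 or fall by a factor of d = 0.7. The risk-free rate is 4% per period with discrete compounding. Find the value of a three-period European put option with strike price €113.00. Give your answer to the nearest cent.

Risk-neutral probability p = (1 + 0.04 − 0.7)/(1.3 − 0.7) = 0.3400/0.6000 = 0.5667
Terminal stock prices: S_uuu = 230.7, S_uud = 124.2, S_udd = 66.88, S_ddd = 36.01
Terminal payoffs (K − S): max(-117.7, 0) = 0, max(-11.22, 0) = 0, max(46.12, 0) = 46.12, max(76.99, 0) = 76.99
Node uu (S = 177.5): V_uu = 1/1.04·[0.5667·0.0000 + 0.4333·0.0000] = 0.0000
Node ud (S = 95.55): V_ud = 1/1.04·[0.5667·0.0000 + 0.4333·46.1150] = 19.2146
Node dd (S = 51.45): V_dd = 1/1.04·[0.5667·46.1150 + 0.4333·76.9850] = 57.2038
Node u (S = 136.5): V_u = 1/1.04·[0.5667·0.0000 + 0.4333·19.2146] = 8.0061
Node d (S = 73.5): V_d = 1/1.04·[0.5667·19.2146 + 0.4333·57.2038] = 34.3044
Node 0 (S = 105): V_0 = 1/1.04·[0.5667·8.0061 + 0.4333·34.3044] = 18.6558

€18.66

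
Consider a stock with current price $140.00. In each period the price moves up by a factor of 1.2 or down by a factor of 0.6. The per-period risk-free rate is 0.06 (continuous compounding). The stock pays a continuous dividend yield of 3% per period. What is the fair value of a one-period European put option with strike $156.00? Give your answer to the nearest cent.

Per-period risk-free factor R = e^0.06 = 1.0618; dividend-adjusted growth = e^(0.06−0.03) = 1.0305.
Risk-neutral probability p = (1.0305 − 0.6)/(1.2 − 0.6) = 0.4305/0.6000 = 0.7174
Terminal stock prices: S_u = 168, S_d = 84
Terminal payoffs (K − S): max(-12, 0) = 0, max(72, 0) = 72
Node 0 (S = 140): V_0 = e^(−0.06)·[0.7174·0.0000 + 0.2826·72.0000] = 19.1606

$19.16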